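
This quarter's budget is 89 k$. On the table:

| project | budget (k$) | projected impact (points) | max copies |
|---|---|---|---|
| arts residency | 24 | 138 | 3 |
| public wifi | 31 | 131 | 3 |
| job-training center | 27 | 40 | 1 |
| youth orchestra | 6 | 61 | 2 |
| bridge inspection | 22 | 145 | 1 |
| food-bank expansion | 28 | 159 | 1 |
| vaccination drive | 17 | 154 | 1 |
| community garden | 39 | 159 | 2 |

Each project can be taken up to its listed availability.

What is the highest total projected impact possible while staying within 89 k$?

580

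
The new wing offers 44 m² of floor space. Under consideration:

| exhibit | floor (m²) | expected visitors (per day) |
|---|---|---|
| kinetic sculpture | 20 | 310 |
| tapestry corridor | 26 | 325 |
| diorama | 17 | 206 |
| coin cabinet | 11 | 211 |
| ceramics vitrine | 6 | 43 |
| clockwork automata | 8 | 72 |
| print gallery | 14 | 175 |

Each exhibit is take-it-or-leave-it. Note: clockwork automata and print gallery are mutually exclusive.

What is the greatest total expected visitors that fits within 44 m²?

593

By expected visitors per m²: coin cabinet 19.18, kinetic sculpture 15.50, tapestry corridor 12.50 lead.
The ratio ordering already packs tightly: kinetic sculpture + coin cabinet + clockwork automata, 39 m², 593.
Nothing else feasible within 44 m² beats 593.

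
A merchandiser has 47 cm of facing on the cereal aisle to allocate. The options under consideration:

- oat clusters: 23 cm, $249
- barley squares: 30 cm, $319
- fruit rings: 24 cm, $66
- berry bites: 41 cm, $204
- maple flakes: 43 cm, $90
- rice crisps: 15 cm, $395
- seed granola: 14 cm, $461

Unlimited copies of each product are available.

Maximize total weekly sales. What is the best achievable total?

1383

Taking 3×seed granola: 42 cm used, 1383 in weekly sales.
Nothing else within 47 cm beats 1383.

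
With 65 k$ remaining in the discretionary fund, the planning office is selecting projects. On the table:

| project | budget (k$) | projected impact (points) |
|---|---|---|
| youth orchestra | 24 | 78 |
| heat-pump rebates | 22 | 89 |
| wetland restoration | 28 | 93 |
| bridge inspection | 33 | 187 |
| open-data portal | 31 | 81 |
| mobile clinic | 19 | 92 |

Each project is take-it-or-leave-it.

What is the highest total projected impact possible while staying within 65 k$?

Taking the top-ratio projects first gives bridge inspection + mobile clinic for 279 (52 k$).
Dropping mobile clinic frees 19 k$; slotting in wetland restoration (28 k$) lifts the total to 280 at 61 k$.
Next best is bridge inspection + mobile clinic at 279 (52 k$) — short by 1.

280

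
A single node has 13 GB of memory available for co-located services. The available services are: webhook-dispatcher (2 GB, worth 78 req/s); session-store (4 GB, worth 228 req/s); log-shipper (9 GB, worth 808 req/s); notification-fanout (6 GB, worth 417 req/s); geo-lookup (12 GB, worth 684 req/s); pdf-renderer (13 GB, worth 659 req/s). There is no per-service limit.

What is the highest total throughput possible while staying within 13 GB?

Session-store + log-shipper uses 13 of the 13 GB and totals 1036.
That's the maximum — no swap from here does better than 1036.

1036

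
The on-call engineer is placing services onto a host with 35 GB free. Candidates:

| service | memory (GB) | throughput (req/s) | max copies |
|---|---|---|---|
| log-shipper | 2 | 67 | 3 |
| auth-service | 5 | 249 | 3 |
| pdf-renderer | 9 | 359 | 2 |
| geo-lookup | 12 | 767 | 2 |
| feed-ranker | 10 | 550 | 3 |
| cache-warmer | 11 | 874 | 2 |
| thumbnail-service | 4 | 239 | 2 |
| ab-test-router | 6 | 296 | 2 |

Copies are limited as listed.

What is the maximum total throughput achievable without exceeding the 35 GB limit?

2515

Geo-lookup + 2×cache-warmer uses 34 of the 35 GB and totals 2515.
That's the maximum — no swap from here does better than 2515.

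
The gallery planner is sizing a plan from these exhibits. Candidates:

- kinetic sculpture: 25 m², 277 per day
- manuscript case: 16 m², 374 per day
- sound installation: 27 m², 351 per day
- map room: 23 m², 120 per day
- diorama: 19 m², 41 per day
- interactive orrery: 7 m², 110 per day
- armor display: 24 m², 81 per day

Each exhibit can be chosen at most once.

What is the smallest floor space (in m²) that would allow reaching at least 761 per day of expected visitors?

Look for the lowest-floor combination reaching 761.
Taking kinetic sculpture + manuscript case + interactive orrery gives 761 (≥ 761) for 48 m².
No combination under 48 m² hits 761.

48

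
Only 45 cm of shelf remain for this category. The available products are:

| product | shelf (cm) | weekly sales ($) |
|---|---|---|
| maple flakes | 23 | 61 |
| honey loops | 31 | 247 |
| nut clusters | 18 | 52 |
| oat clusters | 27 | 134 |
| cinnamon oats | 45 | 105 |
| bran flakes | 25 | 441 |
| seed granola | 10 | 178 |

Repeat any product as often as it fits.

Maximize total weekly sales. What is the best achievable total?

By weekly sales per cm: seed granola 17.80, bran flakes 17.64, honey loops 7.97 lead.
Greedy by ratio would take 4×seed granola: 40 cm used, total 712.
The 20 cm tied up in 2×seed granola is better spent on bran flakes — total rises to 797 (45 cm).
That's the maximum — no swap from here does better than 797.

797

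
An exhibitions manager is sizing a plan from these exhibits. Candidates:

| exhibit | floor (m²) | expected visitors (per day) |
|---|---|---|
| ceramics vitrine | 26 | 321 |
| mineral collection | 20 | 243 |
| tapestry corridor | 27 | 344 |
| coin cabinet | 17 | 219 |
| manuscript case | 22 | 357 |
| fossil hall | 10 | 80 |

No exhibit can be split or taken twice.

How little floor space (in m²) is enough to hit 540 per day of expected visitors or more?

39

Need the lightest bundle worth ≥ 540.
coin cabinet + manuscript case: 576 expected visitors at 39 m².
Below 39 m² the best achievable stays under 540.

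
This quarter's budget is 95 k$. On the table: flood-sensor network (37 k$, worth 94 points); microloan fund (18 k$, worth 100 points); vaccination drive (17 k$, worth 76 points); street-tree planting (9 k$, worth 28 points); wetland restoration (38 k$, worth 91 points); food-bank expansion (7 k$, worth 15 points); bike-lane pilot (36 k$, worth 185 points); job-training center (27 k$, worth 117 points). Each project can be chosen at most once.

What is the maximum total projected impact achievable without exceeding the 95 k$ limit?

430

Filling by ratio: microloan fund + vaccination drive + street-tree planting + food-bank expansion + bike-lane pilot for 404, with 8 k$ left unused.
Replace vaccination drive and food-bank expansion with job-training center: the trade gains 26 net, giving 430 at 90 k$.
Nothing else within 95 k$ beats 430.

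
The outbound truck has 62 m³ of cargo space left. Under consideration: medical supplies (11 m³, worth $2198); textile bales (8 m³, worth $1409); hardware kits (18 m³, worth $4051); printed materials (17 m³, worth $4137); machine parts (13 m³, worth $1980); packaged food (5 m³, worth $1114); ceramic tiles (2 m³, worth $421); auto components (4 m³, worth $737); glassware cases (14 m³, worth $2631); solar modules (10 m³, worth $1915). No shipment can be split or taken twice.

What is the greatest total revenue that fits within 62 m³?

13459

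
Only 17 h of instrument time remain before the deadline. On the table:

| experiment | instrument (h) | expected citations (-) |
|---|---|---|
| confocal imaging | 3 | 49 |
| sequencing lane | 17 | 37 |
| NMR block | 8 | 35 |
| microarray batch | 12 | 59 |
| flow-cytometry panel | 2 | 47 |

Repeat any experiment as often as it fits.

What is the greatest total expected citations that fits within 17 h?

Density check — flow-cytometry panel 23.50, confocal imaging 16.33, microarray batch 4.92, NMR block 4.38 are the best per h.
Greedy by ratio would take 8×flow-cytometry panel: 16 h used, total 376.
Replace flow-cytometry panel with confocal imaging: the trade gains 2 net, giving 378 at 17 h.

378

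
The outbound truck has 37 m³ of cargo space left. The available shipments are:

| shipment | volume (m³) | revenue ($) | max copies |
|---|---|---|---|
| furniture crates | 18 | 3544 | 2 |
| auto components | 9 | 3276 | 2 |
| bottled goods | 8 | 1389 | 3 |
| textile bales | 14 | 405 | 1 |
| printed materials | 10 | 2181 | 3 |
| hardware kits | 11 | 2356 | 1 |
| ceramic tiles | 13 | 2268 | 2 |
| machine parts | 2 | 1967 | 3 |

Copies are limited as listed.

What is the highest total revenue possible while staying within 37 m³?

The ratio heuristic lands on 2×auto components + printed materials + 3×machine parts (14634) but leaves 3 m³ idle.
Replace printed materials with hardware kits: the trade gains 175 net, giving 14809 at 35 m³.
Nothing else within 37 m³ beats 14809.

14809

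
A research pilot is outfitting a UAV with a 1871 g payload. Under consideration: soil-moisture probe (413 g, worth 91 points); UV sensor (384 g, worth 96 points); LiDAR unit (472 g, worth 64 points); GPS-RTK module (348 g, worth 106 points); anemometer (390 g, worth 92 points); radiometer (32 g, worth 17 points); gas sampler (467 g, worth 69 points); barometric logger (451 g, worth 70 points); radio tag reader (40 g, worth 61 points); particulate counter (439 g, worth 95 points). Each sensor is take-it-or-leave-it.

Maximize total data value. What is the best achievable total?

467

The ratio heuristic lands on soil-moisture probe + UV sensor + GPS-RTK module + anemometer + radiometer + radio tag reader (463) but leaves 264 g idle.
Replace soil-moisture probe with particulate counter: the trade gains 4 net, giving 467 at 1633 g.
Nothing else within 1871 g beats 467.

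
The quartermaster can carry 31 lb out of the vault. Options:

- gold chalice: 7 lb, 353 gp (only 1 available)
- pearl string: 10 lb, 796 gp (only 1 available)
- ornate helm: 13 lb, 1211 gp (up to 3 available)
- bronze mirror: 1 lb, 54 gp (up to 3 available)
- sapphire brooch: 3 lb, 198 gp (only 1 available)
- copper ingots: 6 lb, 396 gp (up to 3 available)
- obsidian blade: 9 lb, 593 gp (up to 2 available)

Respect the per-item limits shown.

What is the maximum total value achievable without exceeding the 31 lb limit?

Ranking by ratio (value/lb): ornate helm 93.15, pearl string 79.60, sapphire brooch 66.00, copper ingots 66.00.
Taking 2×ornate helm + 2×bronze mirror + sapphire brooch: 31 lb used, 2728 in value.
Nothing else within 31 lb beats 2728.

2728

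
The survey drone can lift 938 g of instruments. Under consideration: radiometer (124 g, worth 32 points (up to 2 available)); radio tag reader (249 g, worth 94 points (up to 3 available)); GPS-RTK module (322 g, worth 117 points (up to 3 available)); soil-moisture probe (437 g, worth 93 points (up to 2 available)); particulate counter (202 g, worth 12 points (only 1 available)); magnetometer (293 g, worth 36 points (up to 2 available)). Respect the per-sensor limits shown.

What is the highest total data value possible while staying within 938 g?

328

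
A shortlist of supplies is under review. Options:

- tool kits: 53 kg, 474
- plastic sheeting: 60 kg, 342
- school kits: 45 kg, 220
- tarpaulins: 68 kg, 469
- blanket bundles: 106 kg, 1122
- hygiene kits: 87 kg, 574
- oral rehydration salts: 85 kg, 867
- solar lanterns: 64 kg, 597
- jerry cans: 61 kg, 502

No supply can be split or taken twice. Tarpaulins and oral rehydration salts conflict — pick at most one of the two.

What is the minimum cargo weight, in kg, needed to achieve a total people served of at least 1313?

138

Look for the lowest-cargo combination reaching 1313.
tool kits + oral rehydration salts: 1341 people served at 138 kg.
Below 138 kg the best achievable stays under 1313.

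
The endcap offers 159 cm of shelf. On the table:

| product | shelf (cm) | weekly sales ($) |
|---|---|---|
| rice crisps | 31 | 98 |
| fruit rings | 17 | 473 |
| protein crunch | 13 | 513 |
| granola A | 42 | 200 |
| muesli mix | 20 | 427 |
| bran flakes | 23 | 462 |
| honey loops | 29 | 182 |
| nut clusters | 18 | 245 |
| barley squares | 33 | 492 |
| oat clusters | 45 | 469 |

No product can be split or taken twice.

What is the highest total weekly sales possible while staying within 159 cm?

Ranking by ratio (weekly sales/cm): protein crunch 39.46, fruit rings 27.82, muesli mix 21.35.
Greedy by ratio would take fruit rings + protein crunch + muesli mix + bran flakes + honey loops + nut clusters + barley squares: 153 cm used, total 2794.
Replace honey loops and nut clusters with oat clusters: the trade gains 42 net, giving 2836 at 151 cm.
No other feasible combination exceeds 2836.

2836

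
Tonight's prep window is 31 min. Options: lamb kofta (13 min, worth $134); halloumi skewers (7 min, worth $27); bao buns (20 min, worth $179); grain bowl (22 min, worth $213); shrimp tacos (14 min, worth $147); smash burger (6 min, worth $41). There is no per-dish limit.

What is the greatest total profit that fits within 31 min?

294

The ratio ordering already packs tightly: 2×shrimp tacos, 28 min, 294.
Nothing else within 31 min beats 294.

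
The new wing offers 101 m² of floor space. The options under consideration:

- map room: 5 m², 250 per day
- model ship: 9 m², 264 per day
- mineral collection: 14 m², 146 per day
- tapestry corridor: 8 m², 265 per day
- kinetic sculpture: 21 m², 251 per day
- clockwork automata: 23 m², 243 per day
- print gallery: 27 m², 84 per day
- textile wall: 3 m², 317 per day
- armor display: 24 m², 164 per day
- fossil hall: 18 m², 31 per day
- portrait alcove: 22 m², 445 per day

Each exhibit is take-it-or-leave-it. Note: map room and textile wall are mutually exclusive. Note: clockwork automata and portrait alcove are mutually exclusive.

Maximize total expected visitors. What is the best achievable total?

Density check — textile wall 105.67, map room 50.00, tapestry corridor 33.12, model ship 29.33 are the best per m².
Taking model ship + mineral collection + tapestry corridor + kinetic sculpture + textile wall + armor display + portrait alcove: 101 m² used, 1852 in expected visitors.
Nothing else feasible within 101 m² beats 1852.

1852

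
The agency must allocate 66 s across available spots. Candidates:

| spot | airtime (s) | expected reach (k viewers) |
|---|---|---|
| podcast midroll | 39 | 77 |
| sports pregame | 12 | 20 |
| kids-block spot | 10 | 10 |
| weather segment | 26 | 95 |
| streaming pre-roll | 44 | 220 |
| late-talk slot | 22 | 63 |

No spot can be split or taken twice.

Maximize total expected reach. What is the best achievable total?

283

The ratio ordering already packs tightly: streaming pre-roll + late-talk slot, 66 s, 283.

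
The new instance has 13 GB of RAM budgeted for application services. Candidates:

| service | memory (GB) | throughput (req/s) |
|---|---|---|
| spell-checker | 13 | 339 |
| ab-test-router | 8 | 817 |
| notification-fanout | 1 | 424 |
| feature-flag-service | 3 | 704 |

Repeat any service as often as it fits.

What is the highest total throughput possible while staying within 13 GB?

5512

Ranking by ratio (throughput/GB): notification-fanout 424.00, feature-flag-service 234.67, ab-test-router 102.12, spell-checker 26.08.
Best packing: 13×notification-fanout — 13 GB, 5512 total.
That's the maximum — no swap from here does better than 5512.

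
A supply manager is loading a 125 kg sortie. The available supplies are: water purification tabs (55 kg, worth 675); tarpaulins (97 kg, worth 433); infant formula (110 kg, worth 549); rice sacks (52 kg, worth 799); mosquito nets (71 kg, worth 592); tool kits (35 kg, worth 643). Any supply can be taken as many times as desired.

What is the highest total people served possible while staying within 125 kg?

Greedy by ratio would take 3×tool kits: 105 kg used, total 1929.
The 35 kg tied up in tool kits is better spent on rice sacks — total rises to 2085 (122 kg).

2085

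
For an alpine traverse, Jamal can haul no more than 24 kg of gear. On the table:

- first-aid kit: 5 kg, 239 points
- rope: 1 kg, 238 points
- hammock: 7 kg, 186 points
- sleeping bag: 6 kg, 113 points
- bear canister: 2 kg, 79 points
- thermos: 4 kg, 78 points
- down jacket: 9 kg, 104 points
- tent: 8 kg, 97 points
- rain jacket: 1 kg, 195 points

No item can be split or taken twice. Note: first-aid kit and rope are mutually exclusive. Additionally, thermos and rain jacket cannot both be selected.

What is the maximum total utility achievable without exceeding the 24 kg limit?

836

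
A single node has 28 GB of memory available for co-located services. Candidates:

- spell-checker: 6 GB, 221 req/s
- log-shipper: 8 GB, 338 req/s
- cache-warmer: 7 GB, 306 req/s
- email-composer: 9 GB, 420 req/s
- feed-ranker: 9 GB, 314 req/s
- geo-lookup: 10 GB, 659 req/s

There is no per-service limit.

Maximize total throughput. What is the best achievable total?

1656

A density-first pass picks cache-warmer + 2×geo-lookup — 1624 at 27 GB.
The 7 GB tied up in cache-warmer is better spent on log-shipper — total rises to 1656 (28 GB).
Nothing else within 28 GB beats 1656.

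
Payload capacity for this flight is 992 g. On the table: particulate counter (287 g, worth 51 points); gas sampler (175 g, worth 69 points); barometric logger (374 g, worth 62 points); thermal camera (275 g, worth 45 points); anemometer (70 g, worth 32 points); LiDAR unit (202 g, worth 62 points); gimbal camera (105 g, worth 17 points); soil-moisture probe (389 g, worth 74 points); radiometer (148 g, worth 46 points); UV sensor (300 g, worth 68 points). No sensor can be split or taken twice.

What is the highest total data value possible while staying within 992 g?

283

Ranking by ratio (data value/g): anemometer 0.46, gas sampler 0.39, radiometer 0.31, LiDAR unit 0.31.
A density-first pass picks gas sampler + anemometer + LiDAR unit + radiometer + UV sensor — 277 at 895 g.
Dropping UV sensor frees 300 g; slotting in soil-moisture probe (389 g) lifts the total to 283 at 984 g.
Runner-up particulate counter + gas sampler + anemometer + LiDAR unit + gimbal camera + radiometer tops out at 277.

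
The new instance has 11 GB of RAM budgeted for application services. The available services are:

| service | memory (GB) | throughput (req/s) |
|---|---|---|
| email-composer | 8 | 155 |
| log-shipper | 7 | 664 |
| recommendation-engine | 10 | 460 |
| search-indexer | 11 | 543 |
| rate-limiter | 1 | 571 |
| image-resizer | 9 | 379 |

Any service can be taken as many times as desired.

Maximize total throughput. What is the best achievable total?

11×rate-limiter uses 11 of the 11 GB and totals 6281.
That's the maximum — no swap from here does better than 6281.

6281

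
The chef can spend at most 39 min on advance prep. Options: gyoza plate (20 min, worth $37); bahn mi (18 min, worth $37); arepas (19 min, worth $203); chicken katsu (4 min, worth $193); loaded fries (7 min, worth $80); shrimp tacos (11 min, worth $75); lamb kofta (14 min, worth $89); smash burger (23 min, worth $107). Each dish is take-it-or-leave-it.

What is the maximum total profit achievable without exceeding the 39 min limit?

485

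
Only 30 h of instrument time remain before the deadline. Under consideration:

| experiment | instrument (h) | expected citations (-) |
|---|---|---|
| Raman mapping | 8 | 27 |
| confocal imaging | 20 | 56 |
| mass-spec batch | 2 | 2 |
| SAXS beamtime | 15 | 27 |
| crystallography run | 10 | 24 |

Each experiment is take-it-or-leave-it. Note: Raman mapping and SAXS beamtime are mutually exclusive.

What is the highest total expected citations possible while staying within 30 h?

The ratio ordering already packs tightly: Raman mapping + confocal imaging + mass-spec batch, 30 h, 85.

85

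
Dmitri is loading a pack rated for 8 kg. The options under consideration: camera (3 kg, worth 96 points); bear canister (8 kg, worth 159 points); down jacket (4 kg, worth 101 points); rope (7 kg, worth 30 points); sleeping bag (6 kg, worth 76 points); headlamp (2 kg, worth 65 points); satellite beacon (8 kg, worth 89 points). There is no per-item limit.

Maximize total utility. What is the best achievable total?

260

Density check — headlamp 32.50, camera 32.00, down jacket 25.25 are the best per kg.
Best packing: 4×headlamp — 8 kg, 260 total.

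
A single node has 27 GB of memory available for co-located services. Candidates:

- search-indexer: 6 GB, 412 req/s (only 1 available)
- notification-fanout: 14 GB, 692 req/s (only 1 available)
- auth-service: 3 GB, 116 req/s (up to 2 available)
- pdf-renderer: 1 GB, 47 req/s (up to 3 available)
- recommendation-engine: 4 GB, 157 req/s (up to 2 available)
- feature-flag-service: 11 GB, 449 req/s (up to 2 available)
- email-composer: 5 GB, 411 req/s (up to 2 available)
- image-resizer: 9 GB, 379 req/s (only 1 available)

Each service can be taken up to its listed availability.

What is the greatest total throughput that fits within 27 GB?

1707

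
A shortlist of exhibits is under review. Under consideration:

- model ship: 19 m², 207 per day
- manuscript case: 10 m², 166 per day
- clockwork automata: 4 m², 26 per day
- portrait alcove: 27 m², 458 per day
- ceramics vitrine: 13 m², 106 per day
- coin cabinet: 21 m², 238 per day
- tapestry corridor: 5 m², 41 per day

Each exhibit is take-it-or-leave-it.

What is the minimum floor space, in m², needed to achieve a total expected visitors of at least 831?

56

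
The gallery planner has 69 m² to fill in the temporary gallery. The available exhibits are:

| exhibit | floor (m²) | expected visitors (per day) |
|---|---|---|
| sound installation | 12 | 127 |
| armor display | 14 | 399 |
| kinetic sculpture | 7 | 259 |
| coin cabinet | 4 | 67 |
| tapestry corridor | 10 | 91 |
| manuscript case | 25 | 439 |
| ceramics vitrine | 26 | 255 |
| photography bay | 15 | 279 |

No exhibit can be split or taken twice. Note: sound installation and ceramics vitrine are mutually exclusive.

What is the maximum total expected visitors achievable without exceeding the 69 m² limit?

1443

Armor display + kinetic sculpture + coin cabinet + manuscript case + photography bay uses 65 of the 69 m² and totals 1443.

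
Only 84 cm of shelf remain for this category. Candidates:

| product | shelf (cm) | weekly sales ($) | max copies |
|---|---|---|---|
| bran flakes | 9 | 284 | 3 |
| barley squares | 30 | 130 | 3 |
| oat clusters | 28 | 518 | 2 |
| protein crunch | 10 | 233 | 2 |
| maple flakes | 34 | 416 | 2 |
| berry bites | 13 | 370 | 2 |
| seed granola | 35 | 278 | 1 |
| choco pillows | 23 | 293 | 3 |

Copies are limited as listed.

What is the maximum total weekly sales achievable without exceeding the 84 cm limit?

2110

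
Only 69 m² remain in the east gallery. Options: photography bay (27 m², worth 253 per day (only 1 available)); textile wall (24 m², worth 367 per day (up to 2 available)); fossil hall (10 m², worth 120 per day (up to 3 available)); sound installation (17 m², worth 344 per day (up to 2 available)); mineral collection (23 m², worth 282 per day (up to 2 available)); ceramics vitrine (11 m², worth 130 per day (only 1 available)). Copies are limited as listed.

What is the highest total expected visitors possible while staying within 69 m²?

By expected visitors per m²: sound installation 20.24, textile wall 15.29, mineral collection 12.26, fossil hall 12.00 lead.
A density-first pass picks textile wall + fossil hall + 2×sound installation — 1175 at 68 m².
The 10 m² tied up in fossil hall is better spent on ceramics vitrine — total rises to 1185 (69 m²).

1185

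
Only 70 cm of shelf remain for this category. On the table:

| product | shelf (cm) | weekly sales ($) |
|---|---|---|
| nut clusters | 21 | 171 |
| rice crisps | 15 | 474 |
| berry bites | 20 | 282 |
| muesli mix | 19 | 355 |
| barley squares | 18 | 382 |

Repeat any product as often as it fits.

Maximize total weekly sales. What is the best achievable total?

Density check — rice crisps 31.60, barley squares 21.22, muesli mix 18.68 are the best per cm.
Best packing: 4×rice crisps — 60 cm, 1896 total.
Every other selection either busts 70 cm or fails to beat 1896.

1896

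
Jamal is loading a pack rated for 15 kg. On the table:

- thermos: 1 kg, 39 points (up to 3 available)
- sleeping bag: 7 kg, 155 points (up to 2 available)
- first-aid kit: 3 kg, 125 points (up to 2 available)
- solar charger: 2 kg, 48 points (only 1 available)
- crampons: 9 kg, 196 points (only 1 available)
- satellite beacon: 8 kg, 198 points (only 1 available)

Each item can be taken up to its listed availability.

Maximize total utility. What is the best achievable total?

Filling by ratio: 3×thermos + 2×first-aid kit + solar charger for 415, with 4 kg left unused.
Replace 2×thermos and solar charger with satellite beacon: the trade gains 72 net, giving 487 at 15 kg.
That's the maximum — no swap from here does better than 487.

487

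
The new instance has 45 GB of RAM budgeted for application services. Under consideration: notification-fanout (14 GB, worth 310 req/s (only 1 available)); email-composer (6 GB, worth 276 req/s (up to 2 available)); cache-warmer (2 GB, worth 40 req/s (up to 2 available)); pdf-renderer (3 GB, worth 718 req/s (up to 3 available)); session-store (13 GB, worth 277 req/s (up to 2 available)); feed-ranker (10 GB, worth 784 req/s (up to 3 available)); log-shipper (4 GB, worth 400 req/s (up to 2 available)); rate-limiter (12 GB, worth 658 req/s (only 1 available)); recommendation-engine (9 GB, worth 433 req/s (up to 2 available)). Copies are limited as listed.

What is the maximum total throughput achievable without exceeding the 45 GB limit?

4946

Greedy by ratio would take email-composer + cache-warmer + 3×pdf-renderer + 2×feed-ranker + 2×log-shipper: 45 GB used, total 4838.
The 10 GB tied up in email-composer and log-shipper is better spent on feed-ranker — total rises to 4946 (45 GB).
That's the maximum — no swap from here does better than 4946.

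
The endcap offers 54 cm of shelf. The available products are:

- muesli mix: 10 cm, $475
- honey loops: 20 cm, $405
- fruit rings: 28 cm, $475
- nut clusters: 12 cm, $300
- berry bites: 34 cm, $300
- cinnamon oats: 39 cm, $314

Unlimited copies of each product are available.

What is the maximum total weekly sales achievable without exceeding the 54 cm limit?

2375

By weekly sales per cm: muesli mix 47.50, nut clusters 25.00, honey loops 20.25, fruit rings 16.96 lead.
5×muesli mix uses 50 of the 54 cm and totals 2375.
No other feasible combination exceeds 2375.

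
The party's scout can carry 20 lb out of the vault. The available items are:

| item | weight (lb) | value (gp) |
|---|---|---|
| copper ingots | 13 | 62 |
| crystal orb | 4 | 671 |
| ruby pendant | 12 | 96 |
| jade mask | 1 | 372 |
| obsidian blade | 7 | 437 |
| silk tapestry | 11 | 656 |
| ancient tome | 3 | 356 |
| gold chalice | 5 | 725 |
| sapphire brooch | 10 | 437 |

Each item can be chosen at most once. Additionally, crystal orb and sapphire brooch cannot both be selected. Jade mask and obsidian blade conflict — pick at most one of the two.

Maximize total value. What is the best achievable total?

Best packing: crystal orb + obsidian blade + ancient tome + gold chalice — 19 lb, 2189 total.
Next best is crystal orb + jade mask + ancient tome + gold chalice at 2124 (13 lb) — short by 65.

2189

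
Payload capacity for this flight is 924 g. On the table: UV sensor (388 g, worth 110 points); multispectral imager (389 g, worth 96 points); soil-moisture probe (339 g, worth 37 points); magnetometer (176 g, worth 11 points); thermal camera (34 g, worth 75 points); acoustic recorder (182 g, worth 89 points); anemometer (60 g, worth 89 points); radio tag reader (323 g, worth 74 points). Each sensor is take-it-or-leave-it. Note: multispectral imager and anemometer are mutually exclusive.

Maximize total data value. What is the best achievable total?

Best packing: UV sensor + magnetometer + thermal camera + acoustic recorder + anemometer — 840 g, 374 total.
Runner-up UV sensor + thermal camera + acoustic recorder + anemometer tops out at 363.

374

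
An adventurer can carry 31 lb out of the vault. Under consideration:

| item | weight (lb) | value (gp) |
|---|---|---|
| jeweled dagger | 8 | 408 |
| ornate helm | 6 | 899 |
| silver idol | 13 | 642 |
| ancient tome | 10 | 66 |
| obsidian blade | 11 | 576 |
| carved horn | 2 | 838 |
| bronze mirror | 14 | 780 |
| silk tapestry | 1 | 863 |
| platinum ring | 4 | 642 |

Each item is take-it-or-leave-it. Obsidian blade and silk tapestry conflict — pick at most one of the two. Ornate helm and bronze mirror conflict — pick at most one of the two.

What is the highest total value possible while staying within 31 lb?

3884

Ornate helm + silver idol + carved horn + silk tapestry + platinum ring uses 26 of the 31 lb and totals 3884.
Next best is jeweled dagger + ornate helm + ancient tome + carved horn + silk tapestry + platinum ring at 3716 (31 lb) — short by 168.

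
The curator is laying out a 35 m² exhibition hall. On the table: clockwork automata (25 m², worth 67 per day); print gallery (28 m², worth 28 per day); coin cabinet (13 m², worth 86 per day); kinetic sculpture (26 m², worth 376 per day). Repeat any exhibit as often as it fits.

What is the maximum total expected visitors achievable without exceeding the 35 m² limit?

Kinetic sculpture uses 26 of the 35 m² and totals 376.
Nothing else within 35 m² beats 376.

376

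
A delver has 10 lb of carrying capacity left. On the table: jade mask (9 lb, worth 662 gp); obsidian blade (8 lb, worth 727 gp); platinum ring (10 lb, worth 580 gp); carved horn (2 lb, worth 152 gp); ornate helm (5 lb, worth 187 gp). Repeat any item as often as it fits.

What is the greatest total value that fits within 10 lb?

879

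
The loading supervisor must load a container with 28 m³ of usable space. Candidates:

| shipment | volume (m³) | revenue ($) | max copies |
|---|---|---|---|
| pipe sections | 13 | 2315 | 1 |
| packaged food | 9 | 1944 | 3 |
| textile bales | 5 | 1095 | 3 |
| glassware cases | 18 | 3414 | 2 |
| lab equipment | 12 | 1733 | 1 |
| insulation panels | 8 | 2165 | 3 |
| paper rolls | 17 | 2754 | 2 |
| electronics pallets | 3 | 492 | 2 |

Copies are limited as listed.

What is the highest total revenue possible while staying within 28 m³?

6987

Ranking by ratio (revenue/m³): insulation panels 270.62, textile bales 219.00, packaged food 216.00.
Best packing: 3×insulation panels + electronics pallets — 27 m³, 6987 total.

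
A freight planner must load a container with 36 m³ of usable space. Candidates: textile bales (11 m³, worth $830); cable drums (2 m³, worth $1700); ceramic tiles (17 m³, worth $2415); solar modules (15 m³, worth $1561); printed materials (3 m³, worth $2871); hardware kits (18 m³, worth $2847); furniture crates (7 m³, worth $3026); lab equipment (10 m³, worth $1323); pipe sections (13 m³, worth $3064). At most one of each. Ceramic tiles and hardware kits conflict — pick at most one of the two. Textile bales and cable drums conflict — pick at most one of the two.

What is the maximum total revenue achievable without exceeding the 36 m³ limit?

Best packing: cable drums + printed materials + furniture crates + lab equipment + pipe sections — 35 m³, 11984 total.

11984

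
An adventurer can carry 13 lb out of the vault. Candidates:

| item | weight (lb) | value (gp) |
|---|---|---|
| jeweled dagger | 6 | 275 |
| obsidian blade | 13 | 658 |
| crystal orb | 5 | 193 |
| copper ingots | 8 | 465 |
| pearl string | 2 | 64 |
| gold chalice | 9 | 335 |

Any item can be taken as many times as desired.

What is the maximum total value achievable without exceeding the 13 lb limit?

658

Ranking by ratio (value/lb): copper ingots 58.12, obsidian blade 50.62, jeweled dagger 45.83, crystal orb 38.60.
Best packing: obsidian blade — 13 lb, 658 total.
No other feasible combination exceeds 658.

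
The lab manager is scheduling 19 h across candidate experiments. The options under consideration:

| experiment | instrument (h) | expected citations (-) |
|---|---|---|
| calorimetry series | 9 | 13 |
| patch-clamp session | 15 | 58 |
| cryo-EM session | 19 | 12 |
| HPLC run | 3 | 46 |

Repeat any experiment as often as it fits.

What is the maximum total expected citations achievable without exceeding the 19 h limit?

Taking 6×HPLC run: 18 h used, 276 in expected citations.
Every other selection either busts 19 h or fails to beat 276.

276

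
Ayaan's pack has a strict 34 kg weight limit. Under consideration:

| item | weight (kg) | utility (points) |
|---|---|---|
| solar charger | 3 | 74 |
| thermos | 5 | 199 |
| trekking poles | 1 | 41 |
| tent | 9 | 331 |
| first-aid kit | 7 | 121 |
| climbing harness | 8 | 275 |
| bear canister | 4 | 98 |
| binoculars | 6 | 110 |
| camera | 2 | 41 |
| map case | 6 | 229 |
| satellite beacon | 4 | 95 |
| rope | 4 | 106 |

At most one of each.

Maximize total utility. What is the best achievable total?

1190

Density check — trekking poles 41.00, thermos 39.80, map case 38.17 are the best per kg.
The ratio heuristic lands on thermos + trekking poles + tent + climbing harness + map case + rope (1181) but leaves 1 kg idle.
Replace rope with solar charger + camera: the trade gains 9 net, giving 1190 at 34 kg.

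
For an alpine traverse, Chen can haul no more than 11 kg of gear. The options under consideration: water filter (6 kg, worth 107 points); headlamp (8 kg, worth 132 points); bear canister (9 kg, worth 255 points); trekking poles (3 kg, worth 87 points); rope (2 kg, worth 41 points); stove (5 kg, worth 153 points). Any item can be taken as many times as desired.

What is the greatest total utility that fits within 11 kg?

Filling by ratio: 2×stove for 306, with 1 kg left unused.
Replace stove with 2×trekking poles: the trade gains 21 net, giving 327 at 11 kg.
Every other selection either busts 11 kg or fails to beat 327.

327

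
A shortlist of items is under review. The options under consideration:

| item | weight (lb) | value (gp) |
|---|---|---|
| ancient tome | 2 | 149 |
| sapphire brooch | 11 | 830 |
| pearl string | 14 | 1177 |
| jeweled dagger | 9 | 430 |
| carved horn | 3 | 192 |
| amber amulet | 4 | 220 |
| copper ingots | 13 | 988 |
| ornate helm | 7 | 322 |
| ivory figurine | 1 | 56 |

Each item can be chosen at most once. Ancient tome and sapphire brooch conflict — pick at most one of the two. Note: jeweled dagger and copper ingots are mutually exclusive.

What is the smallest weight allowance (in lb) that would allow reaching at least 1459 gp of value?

Need the lightest bundle worth ≥ 1459.
Taking ancient tome + pearl string + carved horn gives 1518 (≥ 1459) for 19 lb.
No combination under 19 lb hits 1459.

19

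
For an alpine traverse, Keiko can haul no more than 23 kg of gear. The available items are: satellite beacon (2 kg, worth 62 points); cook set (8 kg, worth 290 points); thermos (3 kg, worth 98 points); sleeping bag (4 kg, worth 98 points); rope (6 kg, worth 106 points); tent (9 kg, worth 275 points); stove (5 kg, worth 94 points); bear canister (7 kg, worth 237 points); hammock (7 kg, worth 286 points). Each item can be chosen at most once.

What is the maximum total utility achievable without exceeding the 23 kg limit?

Best packing: cook set + bear canister + hammock — 22 kg, 813 total.
Next best is tent + bear canister + hammock at 798 (23 kg) — short by 15.

813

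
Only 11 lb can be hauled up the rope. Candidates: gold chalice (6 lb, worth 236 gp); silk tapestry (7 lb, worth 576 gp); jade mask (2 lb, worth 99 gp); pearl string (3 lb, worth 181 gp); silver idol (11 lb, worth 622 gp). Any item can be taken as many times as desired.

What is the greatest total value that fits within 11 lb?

By value per lb: silk tapestry 82.29, pearl string 60.33, silver idol 56.55, jade mask 49.50 lead.
Greedy by ratio would take silk tapestry + pearl string: 10 lb used, total 757.
Replace pearl string with 2×jade mask: the trade gains 17 net, giving 774 at 11 lb.
Nothing else within 11 lb beats 774.

774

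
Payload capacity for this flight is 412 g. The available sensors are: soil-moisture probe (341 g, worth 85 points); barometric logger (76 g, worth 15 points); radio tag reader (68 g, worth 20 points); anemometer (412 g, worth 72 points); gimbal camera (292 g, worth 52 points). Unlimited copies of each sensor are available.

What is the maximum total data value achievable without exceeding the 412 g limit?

Ranking by ratio (data value/g): radio tag reader 0.29, soil-moisture probe 0.25, barometric logger 0.20.
6×radio tag reader uses 408 of the 412 g and totals 120.

120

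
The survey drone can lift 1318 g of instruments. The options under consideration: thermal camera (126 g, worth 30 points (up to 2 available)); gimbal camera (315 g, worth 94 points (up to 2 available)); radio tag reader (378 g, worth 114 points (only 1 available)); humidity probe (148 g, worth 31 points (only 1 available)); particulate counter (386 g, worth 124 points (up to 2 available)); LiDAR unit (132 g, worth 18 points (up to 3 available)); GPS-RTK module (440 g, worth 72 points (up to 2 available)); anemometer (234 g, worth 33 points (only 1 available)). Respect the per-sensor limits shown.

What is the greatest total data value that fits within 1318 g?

393

By data value per g: particulate counter 0.32, radio tag reader 0.30, gimbal camera 0.30 lead.
Filling by ratio: thermal camera + radio tag reader + 2×particulate counter for 392, with 42 g left unused.
Dropping thermal camera frees 126 g; slotting in humidity probe (148 g) lifts the total to 393 at 1298 g.
That's the maximum — no swap from here does better than 393.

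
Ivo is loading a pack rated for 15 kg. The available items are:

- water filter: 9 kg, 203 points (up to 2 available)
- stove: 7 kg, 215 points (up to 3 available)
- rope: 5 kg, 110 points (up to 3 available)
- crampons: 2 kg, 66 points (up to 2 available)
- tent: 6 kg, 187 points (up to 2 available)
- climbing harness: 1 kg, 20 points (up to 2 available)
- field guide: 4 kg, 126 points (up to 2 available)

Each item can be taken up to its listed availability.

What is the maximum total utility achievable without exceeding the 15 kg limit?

473

Ranking by ratio (utility/kg): crampons 33.00, field guide 31.50, tent 31.17.
A density-first pass picks 2×crampons + 2×climbing harness + 2×field guide — 424 at 14 kg.
Dropping 2×climbing harness and field guide frees 6 kg; slotting in stove (7 kg) lifts the total to 473 at 15 kg.
Nothing else within 15 kg beats 473.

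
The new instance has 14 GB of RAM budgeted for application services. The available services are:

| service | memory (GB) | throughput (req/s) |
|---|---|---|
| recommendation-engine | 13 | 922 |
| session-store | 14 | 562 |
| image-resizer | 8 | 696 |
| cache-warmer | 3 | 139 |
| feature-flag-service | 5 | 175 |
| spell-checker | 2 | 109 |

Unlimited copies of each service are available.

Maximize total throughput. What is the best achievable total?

1023

By throughput per GB: image-resizer 87.00, recommendation-engine 70.92, spell-checker 54.50, cache-warmer 46.33 lead.
Taking image-resizer + 3×spell-checker: 14 GB used, 1023 in throughput.
No other feasible combination exceeds 1023.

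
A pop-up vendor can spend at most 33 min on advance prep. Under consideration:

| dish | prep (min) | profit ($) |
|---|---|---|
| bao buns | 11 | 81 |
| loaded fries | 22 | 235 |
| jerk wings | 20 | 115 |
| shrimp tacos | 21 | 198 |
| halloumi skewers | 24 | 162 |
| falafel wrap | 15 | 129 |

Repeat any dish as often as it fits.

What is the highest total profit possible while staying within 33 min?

316

The ratio ordering already packs tightly: bao buns + loaded fries, 33 min, 316.
Nothing else within 33 min beats 316.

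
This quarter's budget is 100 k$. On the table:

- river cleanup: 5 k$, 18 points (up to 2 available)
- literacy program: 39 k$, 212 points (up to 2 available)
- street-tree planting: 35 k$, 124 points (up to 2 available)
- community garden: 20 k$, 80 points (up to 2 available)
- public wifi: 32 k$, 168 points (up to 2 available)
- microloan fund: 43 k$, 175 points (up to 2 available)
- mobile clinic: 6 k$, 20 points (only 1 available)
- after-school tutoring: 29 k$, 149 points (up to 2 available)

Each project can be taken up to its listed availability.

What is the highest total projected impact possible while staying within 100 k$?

Ranking by ratio (projected impact/k$): literacy program 5.44, public wifi 5.25, after-school tutoring 5.14.
Greedy by ratio would take 2×literacy program + community garden: 98 k$ used, total 504.
The 59 k$ tied up in literacy program and community garden is better spent on public wifi + after-school tutoring — total rises to 529 (100 k$).
That's the maximum — no swap from here does better than 529.

529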